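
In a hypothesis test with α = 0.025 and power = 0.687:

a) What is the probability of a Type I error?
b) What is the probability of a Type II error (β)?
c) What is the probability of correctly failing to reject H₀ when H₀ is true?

Answer: a) 0.025, b) 0.313, c) 0.975

Derivation:
a) Type I error probability = α = 0.025
b) Power = P(reject H₀ | H₁ true) = 1 - β = 0.687, so Type II error probability = β = 1 - Power = 0.313
c) P(fail to reject H₀ | H₀ true) = 1 - α = 0.975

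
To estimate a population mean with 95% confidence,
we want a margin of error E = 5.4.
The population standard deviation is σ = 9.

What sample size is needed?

Answer: n = 11

Derivation:
z_0.025 = 1.960
n = (z×σ/E)² = (1.960×9/5.4)²
n = 10.6711
Round up: n = 11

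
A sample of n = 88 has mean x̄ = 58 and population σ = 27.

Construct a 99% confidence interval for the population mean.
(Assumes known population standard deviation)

Answer: (50.5858, 65.4142)

Derivation:
Confidence level: 99%, α = 0.01
z_0.005 = 2.576
SE = σ/√n = 27/√88 = 2.8782
Margin of error = 2.576 × 2.8782 = 7.4142
CI: x̄ ± margin = 58 ± 7.4142
CI: (50.5858, 65.4142)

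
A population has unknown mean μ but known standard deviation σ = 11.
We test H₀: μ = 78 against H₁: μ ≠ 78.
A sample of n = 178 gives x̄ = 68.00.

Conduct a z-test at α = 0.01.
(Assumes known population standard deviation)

Answer: z = -12.1286, reject H₀

Derivation:
Standard error: SE = σ/√n = 11/√178 = 0.8245
z-statistic: z = (x̄ - μ₀)/SE = (68.00 - 78)/0.8245 = -12.1286
Critical value: ±2.576
p-value < 0.0001
Decision: reject H₀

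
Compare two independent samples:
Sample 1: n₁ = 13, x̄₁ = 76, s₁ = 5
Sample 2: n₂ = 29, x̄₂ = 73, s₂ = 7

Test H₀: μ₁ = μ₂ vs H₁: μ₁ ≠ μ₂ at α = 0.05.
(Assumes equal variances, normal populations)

Answer: t = 1.3902, fail to reject H₀

Derivation:
Pooled variance: s²_p = [12×5² + 28×7²]/(40) = 41.8000
s_p = 6.4653
SE = s_p×√(1/n₁ + 1/n₂) = 6.4653×√(1/13 + 1/29) = 2.1580
t = (x̄₁ - x̄₂)/SE = (76 - 73)/2.1580 = 1.3902
df = 40, t-critical = ±2.021
Decision: fail to reject H₀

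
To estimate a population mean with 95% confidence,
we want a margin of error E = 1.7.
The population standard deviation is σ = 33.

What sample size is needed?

z_0.025 = 1.960
n = (z×σ/E)² = (1.960×33/1.7)²
n = 1447.5787
Round up: n = 1448

Answer: n = 1448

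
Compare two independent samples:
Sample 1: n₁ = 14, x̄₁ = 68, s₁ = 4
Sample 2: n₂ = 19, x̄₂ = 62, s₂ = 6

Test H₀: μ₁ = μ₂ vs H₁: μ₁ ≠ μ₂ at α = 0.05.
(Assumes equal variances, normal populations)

Pooled variance: s²_p = [13×4² + 18×6²]/(31) = 27.6129
s_p = 5.2548
SE = s_p×√(1/n₁ + 1/n₂) = 5.2548×√(1/14 + 1/19) = 1.8509
t = (x̄₁ - x̄₂)/SE = (68 - 62)/1.8509 = 3.2417
df = 31, t-critical = ±2.040
Decision: reject H₀

Answer: t = 3.2417, reject H₀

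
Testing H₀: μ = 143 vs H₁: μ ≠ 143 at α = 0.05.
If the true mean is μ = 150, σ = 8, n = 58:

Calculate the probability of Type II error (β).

Answer: β ≈ 0.0000

Derivation:
SE = σ/√n = 8/√58 = 1.0505
Critical values: μ₀ ± z_0.025×SE = 143 ± 1.960×1.0505
Acceptance region: (140.9410, 145.0590)
Under H₁ (μ = 150): z_high = (145.0590 - 150)/1.0505 = -4.7035, z_low = (140.9410 - 150)/1.0505 = -8.6235
β = P(not reject | H₁) = Φ(-4.7035) - Φ(-8.6235) ≈ 0.0000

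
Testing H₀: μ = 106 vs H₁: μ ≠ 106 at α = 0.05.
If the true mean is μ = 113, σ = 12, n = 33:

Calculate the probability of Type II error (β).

Answer: β ≈ 0.0821

Derivation:
SE = σ/√n = 12/√33 = 2.0889
Critical values: μ₀ ± z_0.025×SE = 106 ± 1.960×2.0889
Acceptance region: (101.9058, 110.0942)
Under H₁ (μ = 113): z_high = (110.0942 - 113)/2.0889 = -1.3911, z_low = (101.9058 - 113)/2.0889 = -5.3110
β = P(not reject | H₁) = Φ(-1.3911) - Φ(-5.3110) ≈ 0.0821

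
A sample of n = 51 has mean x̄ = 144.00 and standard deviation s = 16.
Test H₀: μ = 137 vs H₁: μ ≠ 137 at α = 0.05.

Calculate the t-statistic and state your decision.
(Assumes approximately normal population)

df = n - 1 = 50
SE = s/√n = 16/√51 = 2.2404
t = (x̄ - μ₀)/SE = (144.00 - 137)/2.2404 = 3.1244
Critical value: t_{0.025,50} = ±2.009
p-value ≈ 0.0030
Decision: reject H₀

Answer: t = 3.1244, reject H₀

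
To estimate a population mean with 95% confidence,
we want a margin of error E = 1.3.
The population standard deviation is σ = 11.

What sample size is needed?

z_0.025 = 1.960
n = (z×σ/E)² = (1.960×11/1.3)²
n = 275.0495
Round up: n = 276

Answer: n = 276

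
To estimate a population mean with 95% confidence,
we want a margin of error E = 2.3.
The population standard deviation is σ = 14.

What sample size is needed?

z_0.025 = 1.960
n = (z×σ/E)² = (1.960×14/2.3)²
n = 142.3353
Round up: n = 143

Answer: n = 143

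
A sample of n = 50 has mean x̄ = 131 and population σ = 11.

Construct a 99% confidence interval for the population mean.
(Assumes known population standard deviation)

Answer: (126.9928, 135.0072)

Derivation:
Confidence level: 99%, α = 0.01
z_0.005 = 2.576
SE = σ/√n = 11/√50 = 1.5556
Margin of error = 2.576 × 1.5556 = 4.0072
CI: x̄ ± margin = 131 ± 4.0072
CI: (126.9928, 135.0072)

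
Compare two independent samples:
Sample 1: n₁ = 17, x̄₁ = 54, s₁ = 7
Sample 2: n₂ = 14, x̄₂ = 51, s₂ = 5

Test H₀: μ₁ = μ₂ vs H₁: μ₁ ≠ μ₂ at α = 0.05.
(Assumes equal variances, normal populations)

Answer: t = 1.3442, fail to reject H₀

Derivation:
Pooled variance: s²_p = [16×7² + 13×5²]/(29) = 38.2414
s_p = 6.1840
SE = s_p×√(1/n₁ + 1/n₂) = 6.1840×√(1/17 + 1/14) = 2.2318
t = (x̄₁ - x̄₂)/SE = (54 - 51)/2.2318 = 1.3442
df = 29, t-critical = ±2.045
Decision: fail to reject H₀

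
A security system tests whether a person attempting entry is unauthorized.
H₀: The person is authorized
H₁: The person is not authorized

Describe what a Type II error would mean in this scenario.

Answer: Granting entry to an unauthorized person

Derivation:
A Type I error (probability α) occurs when we reject a true H₀.
A Type II error (probability β) occurs when we fail to reject a false H₀.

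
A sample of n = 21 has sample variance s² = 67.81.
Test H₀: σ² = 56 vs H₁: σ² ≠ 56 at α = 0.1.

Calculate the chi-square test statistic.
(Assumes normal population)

Answer: χ² = 24.2179, fail to reject H₀

Derivation:
df = n - 1 = 20
χ² = (n-1)s²/σ₀² = 20×67.81/56 = 24.2179
Critical values: χ²_{0.95,20} = 10.851, χ²_{0.05,20} = 31.410
Rejection region: χ² < 10.851 or χ² > 31.410
Decision: fail to reject H₀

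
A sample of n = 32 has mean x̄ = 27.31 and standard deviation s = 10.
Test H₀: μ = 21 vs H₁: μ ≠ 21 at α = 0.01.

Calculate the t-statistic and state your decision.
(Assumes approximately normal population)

df = n - 1 = 31
SE = s/√n = 10/√32 = 1.7678
t = (x̄ - μ₀)/SE = (27.31 - 21)/1.7678 = 3.5694
Critical value: t_{0.005,31} = ±2.744
p-value ≈ 0.0012
Decision: reject H₀

Answer: t = 3.5694, reject H₀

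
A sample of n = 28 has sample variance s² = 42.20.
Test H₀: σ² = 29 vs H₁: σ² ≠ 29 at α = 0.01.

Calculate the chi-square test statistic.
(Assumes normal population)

df = n - 1 = 27
χ² = (n-1)s²/σ₀² = 27×42.20/29 = 39.2897
Critical values: χ²_{0.995,27} = 11.808, χ²_{0.005,27} = 49.645
Rejection region: χ² < 11.808 or χ² > 49.645
Decision: fail to reject H₀

Answer: χ² = 39.2897, fail to reject H₀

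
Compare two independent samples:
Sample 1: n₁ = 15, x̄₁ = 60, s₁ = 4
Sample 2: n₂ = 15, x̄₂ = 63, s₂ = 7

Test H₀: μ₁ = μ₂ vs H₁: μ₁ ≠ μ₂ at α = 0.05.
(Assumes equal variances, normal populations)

Pooled variance: s²_p = [14×4² + 14×7²]/(28) = 32.5000
s_p = 5.7009
SE = s_p×√(1/n₁ + 1/n₂) = 5.7009×√(1/15 + 1/15) = 2.0817
t = (x̄₁ - x̄₂)/SE = (60 - 63)/2.0817 = -1.4411
df = 28, t-critical = ±2.048
Decision: fail to reject H₀

Answer: t = -1.4411, fail to reject H₀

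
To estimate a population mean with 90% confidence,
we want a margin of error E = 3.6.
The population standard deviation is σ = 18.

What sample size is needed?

Answer: n = 68

Derivation:
z_0.05 = 1.645
n = (z×σ/E)² = (1.645×18/3.6)²
n = 67.6506
Round up: n = 68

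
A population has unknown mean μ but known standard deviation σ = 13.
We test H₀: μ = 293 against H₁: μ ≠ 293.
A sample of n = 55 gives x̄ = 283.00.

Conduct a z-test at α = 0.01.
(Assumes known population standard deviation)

Standard error: SE = σ/√n = 13/√55 = 1.7529
z-statistic: z = (x̄ - μ₀)/SE = (283.00 - 293)/1.7529 = -5.7048
Critical value: ±2.576
p-value < 0.0001
Decision: reject H₀

Answer: z = -5.7048, reject H₀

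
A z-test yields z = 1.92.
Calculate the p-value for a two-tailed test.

Answer: p-value ≈ 0.0549

Derivation:
For z = 1.92:
p = 2×P(Z > |1.92|) = 2×(1 - Φ(1.92)) = 0.0549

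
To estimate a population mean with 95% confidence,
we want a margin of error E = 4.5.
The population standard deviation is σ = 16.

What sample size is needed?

Answer: n = 49

Derivation:
z_0.025 = 1.960
n = (z×σ/E)² = (1.960×16/4.5)²
n = 48.5654
Round up: n = 49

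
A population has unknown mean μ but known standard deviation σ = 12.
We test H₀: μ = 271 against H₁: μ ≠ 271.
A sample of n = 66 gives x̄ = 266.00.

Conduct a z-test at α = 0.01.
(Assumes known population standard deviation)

Answer: z = -3.3850, reject H₀

Derivation:
Standard error: SE = σ/√n = 12/√66 = 1.4771
z-statistic: z = (x̄ - μ₀)/SE = (266.00 - 271)/1.4771 = -3.3850
Critical value: ±2.576
p-value = 0.0007
Decision: reject H₀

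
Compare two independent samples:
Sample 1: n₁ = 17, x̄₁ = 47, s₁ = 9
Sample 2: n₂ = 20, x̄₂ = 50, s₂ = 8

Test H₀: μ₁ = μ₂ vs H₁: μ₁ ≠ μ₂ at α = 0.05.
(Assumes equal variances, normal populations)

Answer: t = -1.0735, fail to reject H₀

Derivation:
Pooled variance: s²_p = [16×9² + 19×8²]/(35) = 71.7714
s_p = 8.4718
SE = s_p×√(1/n₁ + 1/n₂) = 8.4718×√(1/17 + 1/20) = 2.7947
t = (x̄₁ - x̄₂)/SE = (47 - 50)/2.7947 = -1.0735
df = 35, t-critical = ±2.030
Decision: fail to reject H₀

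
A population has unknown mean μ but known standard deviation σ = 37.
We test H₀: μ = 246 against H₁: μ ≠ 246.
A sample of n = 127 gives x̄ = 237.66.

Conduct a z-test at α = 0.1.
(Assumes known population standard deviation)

Standard error: SE = σ/√n = 37/√127 = 3.2832
z-statistic: z = (x̄ - μ₀)/SE = (237.66 - 246)/3.2832 = -2.5402
Critical value: ±1.645
p-value = 0.0111
Decision: reject H₀

Answer: z = -2.5402, reject H₀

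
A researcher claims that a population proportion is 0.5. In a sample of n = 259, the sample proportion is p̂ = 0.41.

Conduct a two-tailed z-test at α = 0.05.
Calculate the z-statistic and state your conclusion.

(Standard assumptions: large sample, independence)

H₀: p = 0.5, H₁: p ≠ 0.5
Standard error: SE = √(p₀(1-p₀)/n) = √(0.5×0.5/259) = 0.031068
z-statistic: z = (p̂ - p₀)/SE = (0.41 - 0.5)/0.031068 = -2.8969
Critical value: z_0.025 = ±1.960
p-value = 0.0038
Decision: reject H₀ at α = 0.05

Answer: z = -2.8969, reject H₀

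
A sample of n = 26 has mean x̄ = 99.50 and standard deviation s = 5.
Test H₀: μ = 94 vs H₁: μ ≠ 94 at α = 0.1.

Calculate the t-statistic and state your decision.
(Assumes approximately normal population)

Answer: t = 5.6088, reject H₀

Derivation:
df = n - 1 = 25
SE = s/√n = 5/√26 = 0.9806
t = (x̄ - μ₀)/SE = (99.50 - 94)/0.9806 = 5.6088
Critical value: t_{0.05,25} = ±1.708
p-value < 0.0001
Decision: reject H₀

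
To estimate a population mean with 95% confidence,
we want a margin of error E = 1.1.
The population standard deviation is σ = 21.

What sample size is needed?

z_0.025 = 1.960
n = (z×σ/E)² = (1.960×21/1.1)²
n = 1400.1203
Round up: n = 1401

Answer: n = 1401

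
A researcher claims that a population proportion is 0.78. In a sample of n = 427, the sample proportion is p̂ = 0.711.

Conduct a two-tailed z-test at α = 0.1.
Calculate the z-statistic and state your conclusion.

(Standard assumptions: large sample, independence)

H₀: p = 0.78, H₁: p ≠ 0.78
Standard error: SE = √(p₀(1-p₀)/n) = √(0.78×0.22/427) = 0.020047
z-statistic: z = (p̂ - p₀)/SE = (0.711 - 0.78)/0.020047 = -3.4419
Critical value: z_0.05 = ±1.645
p-value = 0.0006
Decision: reject H₀ at α = 0.1

Answer: z = -3.4419, reject H₀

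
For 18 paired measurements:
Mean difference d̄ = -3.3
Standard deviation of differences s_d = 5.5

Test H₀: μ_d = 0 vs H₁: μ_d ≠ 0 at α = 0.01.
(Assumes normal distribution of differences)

Answer: t = -2.5455, fail to reject H₀

Derivation:
df = n - 1 = 17
SE = s_d/√n = 5.5/√18 = 1.2964
t = d̄/SE = -3.3/1.2964 = -2.5455
Critical value: t_{0.005,17} = ±2.898
p-value ≈ 0.0209
Decision: fail to reject H₀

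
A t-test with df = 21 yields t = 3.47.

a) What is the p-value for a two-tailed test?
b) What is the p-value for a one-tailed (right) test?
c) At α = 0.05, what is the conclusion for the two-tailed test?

Using t-distribution with df = 21:
a) Two-tailed: p = 2×P(T > 3.47) = 0.0023
b) One-tailed: p = P(T > 3.47) = 0.0011
c) 0.0023 < 0.05, reject H₀

Answer: a) 0.0023, b) 0.0011, c) reject H₀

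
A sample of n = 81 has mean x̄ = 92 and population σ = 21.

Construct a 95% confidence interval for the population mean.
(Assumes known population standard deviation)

Confidence level: 95%, α = 0.05
z_0.025 = 1.960
SE = σ/√n = 21/√81 = 2.3333
Margin of error = 1.960 × 2.3333 = 4.5733
CI: x̄ ± margin = 92 ± 4.5733
CI: (87.4267, 96.5733)

Answer: (87.4267, 96.5733)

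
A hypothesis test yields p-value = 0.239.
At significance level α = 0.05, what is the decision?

Compare p-value to α:
0.239 ≥ 0.05
Decision: fail to reject H₀

Answer: fail to reject H₀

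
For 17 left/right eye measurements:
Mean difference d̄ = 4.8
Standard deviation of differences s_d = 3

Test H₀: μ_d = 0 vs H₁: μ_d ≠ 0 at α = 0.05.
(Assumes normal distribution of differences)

Answer: t = 6.5970, reject H₀

Derivation:
df = n - 1 = 16
SE = s_d/√n = 3/√17 = 0.7276
t = d̄/SE = 4.8/0.7276 = 6.5970
Critical value: t_{0.025,16} = ±2.120
p-value < 0.0001
Decision: reject H₀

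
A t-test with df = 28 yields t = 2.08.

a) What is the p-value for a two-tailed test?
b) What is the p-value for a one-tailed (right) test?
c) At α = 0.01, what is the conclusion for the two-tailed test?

Answer: a) 0.0468, b) 0.0234, c) fail to reject H₀

Derivation:
Using t-distribution with df = 28:
a) Two-tailed: p = 2×P(T > 2.08) = 0.0468
b) One-tailed: p = P(T > 2.08) = 0.0234
c) 0.0468 ≥ 0.01, fail to reject H₀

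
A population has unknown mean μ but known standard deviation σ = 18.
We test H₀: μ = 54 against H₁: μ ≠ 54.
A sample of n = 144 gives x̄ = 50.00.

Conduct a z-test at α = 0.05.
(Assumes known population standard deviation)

Standard error: SE = σ/√n = 18/√144 = 1.5000
z-statistic: z = (x̄ - μ₀)/SE = (50.00 - 54)/1.5000 = -2.6667
Critical value: ±1.960
p-value = 0.0077
Decision: reject H₀

Answer: z = -2.6667, reject H₀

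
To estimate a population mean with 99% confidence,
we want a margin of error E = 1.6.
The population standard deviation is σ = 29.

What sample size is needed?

Answer: n = 2180

Derivation:
z_0.005 = 2.576
n = (z×σ/E)² = (2.576×29/1.6)²
n = 2179.9561
Round up: n = 2180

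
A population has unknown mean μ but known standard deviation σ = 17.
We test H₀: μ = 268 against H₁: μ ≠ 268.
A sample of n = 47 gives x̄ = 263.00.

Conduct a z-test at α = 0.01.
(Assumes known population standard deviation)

Answer: z = -2.0164, fail to reject H₀

Derivation:
Standard error: SE = σ/√n = 17/√47 = 2.4797
z-statistic: z = (x̄ - μ₀)/SE = (263.00 - 268)/2.4797 = -2.0164
Critical value: ±2.576
p-value = 0.0438
Decision: fail to reject H₀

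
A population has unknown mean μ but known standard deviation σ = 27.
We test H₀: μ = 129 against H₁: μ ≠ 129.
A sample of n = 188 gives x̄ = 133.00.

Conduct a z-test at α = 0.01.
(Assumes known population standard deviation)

Answer: z = 2.0313, fail to reject H₀

Derivation:
Standard error: SE = σ/√n = 27/√188 = 1.9692
z-statistic: z = (x̄ - μ₀)/SE = (133.00 - 129)/1.9692 = 2.0313
Critical value: ±2.576
p-value = 0.0422
Decision: fail to reject H₀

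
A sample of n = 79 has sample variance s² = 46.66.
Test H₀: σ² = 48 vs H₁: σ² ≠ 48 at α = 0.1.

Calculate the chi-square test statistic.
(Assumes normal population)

Answer: χ² = 75.8225, fail to reject H₀

Derivation:
df = n - 1 = 78
χ² = (n-1)s²/σ₀² = 78×46.66/48 = 75.8225
Critical values: χ²_{0.95,78} = 58.654, χ²_{0.05,78} = 99.617
Rejection region: χ² < 58.654 or χ² > 99.617
Decision: fail to reject H₀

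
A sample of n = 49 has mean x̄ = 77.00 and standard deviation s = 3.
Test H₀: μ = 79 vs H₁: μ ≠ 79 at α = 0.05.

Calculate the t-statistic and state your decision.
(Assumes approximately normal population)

df = n - 1 = 48
SE = s/√n = 3/√49 = 0.4286
t = (x̄ - μ₀)/SE = (77.00 - 79)/0.4286 = -4.6664
Critical value: t_{0.025,48} = ±2.011
p-value < 0.0001
Decision: reject H₀

Answer: t = -4.6664, reject H₀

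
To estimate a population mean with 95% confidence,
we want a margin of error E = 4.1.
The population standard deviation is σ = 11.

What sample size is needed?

z_0.025 = 1.960
n = (z×σ/E)² = (1.960×11/4.1)²
n = 27.6522
Round up: n = 28

Answer: n = 28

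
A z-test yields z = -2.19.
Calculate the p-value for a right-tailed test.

Answer: p-value ≈ 0.9857

Derivation:
For z = -2.19:
p = P(Z > -2.19) = 1 - Φ(-2.19) = 0.9857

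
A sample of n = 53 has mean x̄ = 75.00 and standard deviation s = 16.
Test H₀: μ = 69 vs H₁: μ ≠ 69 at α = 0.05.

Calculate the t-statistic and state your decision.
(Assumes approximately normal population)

df = n - 1 = 52
SE = s/√n = 16/√53 = 2.1978
t = (x̄ - μ₀)/SE = (75.00 - 69)/2.1978 = 2.7300
Critical value: t_{0.025,52} = ±2.007
p-value ≈ 0.0086
Decision: reject H₀

Answer: t = 2.7300, reject H₀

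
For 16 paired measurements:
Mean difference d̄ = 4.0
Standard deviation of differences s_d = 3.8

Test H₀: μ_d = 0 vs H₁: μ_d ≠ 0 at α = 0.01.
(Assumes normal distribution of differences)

df = n - 1 = 15
SE = s_d/√n = 3.8/√16 = 0.9500
t = d̄/SE = 4.0/0.9500 = 4.2105
Critical value: t_{0.005,15} = ±2.947
p-value ≈ 0.0008
Decision: reject H₀

Answer: t = 4.2105, reject H₀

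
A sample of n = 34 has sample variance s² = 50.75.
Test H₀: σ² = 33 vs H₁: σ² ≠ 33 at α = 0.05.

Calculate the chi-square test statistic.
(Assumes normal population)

df = n - 1 = 33
χ² = (n-1)s²/σ₀² = 33×50.75/33 = 50.7500
Critical values: χ²_{0.975,33} = 19.047, χ²_{0.025,33} = 50.725
Rejection region: χ² < 19.047 or χ² > 50.725
Decision: reject H₀

Answer: χ² = 50.7500, reject H₀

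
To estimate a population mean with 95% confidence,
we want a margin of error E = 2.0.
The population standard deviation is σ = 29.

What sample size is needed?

z_0.025 = 1.960
n = (z×σ/E)² = (1.960×29/2.0)²
n = 807.6964
Round up: n = 808

Answer: n = 808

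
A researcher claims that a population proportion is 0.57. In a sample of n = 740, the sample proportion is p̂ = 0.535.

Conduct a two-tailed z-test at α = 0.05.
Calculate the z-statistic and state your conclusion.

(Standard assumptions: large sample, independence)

Answer: z = -1.9232, fail to reject H₀

Derivation:
H₀: p = 0.57, H₁: p ≠ 0.57
Standard error: SE = √(p₀(1-p₀)/n) = √(0.57×0.43/740) = 0.018199
z-statistic: z = (p̂ - p₀)/SE = (0.535 - 0.57)/0.018199 = -1.9232
Critical value: z_0.025 = ±1.960
p-value = 0.0545
Decision: fail to reject H₀ at α = 0.05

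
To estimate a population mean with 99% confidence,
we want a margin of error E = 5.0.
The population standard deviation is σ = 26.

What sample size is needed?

z_0.005 = 2.576
n = (z×σ/E)² = (2.576×26/5.0)²
n = 179.4314
Round up: n = 180

Answer: n = 180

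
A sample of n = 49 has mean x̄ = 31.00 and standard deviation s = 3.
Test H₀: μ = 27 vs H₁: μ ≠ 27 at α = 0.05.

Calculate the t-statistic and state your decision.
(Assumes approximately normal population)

Answer: t = 9.3327, reject H₀

Derivation:
df = n - 1 = 48
SE = s/√n = 3/√49 = 0.4286
t = (x̄ - μ₀)/SE = (31.00 - 27)/0.4286 = 9.3327
Critical value: t_{0.025,48} = ±2.011
p-value < 0.0001
Decision: reject H₀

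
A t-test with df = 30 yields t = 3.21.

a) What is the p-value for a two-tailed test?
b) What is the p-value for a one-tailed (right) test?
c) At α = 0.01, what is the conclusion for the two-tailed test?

Using t-distribution with df = 30:
a) Two-tailed: p = 2×P(T > 3.21) = 0.0032
b) One-tailed: p = P(T > 3.21) = 0.0016
c) 0.0032 < 0.01, reject H₀

Answer: a) 0.0032, b) 0.0016, c) reject H₀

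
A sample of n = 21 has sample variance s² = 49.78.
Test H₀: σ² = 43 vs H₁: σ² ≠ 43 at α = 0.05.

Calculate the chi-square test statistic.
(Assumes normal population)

Answer: χ² = 23.1535, fail to reject H₀

Derivation:
df = n - 1 = 20
χ² = (n-1)s²/σ₀² = 20×49.78/43 = 23.1535
Critical values: χ²_{0.975,20} = 9.591, χ²_{0.025,20} = 34.170
Rejection region: χ² < 9.591 or χ² > 34.170
Decision: fail to reject H₀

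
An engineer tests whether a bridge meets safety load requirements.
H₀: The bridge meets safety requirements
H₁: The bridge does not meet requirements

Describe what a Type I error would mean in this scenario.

Answer: Unnecessarily closing a safe bridge for repairs

Derivation:
Type I error (α): Rejecting H₀ when H₀ is true
Type II error (β): Failing to reject H₀ when H₁ is true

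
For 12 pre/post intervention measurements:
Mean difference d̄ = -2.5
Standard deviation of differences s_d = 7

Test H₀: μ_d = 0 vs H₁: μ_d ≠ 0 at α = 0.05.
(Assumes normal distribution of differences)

df = n - 1 = 11
SE = s_d/√n = 7/√12 = 2.0207
t = d̄/SE = -2.5/2.0207 = -1.2372
Critical value: t_{0.025,11} = ±2.201
p-value ≈ 0.2418
Decision: fail to reject H₀

Answer: t = -1.2372, fail to reject H₀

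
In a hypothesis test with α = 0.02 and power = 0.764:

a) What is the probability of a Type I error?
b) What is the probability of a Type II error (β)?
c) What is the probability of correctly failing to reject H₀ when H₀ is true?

a) Type I error probability = α = 0.02
b) Power = P(reject H₀ | H₁ true) = 1 - β = 0.764, so Type II error probability = β = 1 - Power = 0.236
c) P(fail to reject H₀ | H₀ true) = 1 - α = 0.98

Answer: a) 0.02, b) 0.236, c) 0.98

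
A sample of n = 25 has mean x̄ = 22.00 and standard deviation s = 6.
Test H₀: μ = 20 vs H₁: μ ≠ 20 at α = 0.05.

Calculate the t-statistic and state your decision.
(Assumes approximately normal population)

df = n - 1 = 24
SE = s/√n = 6/√25 = 1.2000
t = (x̄ - μ₀)/SE = (22.00 - 20)/1.2000 = 1.6667
Critical value: t_{0.025,24} = ±2.064
p-value ≈ 0.1086
Decision: fail to reject H₀

Answer: t = 1.6667, fail to reject H₀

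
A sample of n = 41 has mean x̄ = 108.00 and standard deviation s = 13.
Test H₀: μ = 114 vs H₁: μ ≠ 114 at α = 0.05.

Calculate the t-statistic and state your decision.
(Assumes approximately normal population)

df = n - 1 = 40
SE = s/√n = 13/√41 = 2.0303
t = (x̄ - μ₀)/SE = (108.00 - 114)/2.0303 = -2.9552
Critical value: t_{0.025,40} = ±2.021
p-value ≈ 0.0052
Decision: reject H₀

Answer: t = -2.9552, reject H₀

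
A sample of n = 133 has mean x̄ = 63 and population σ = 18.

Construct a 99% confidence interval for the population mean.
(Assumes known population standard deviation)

Answer: (58.9794, 67.0206)

Derivation:
Confidence level: 99%, α = 0.01
z_0.005 = 2.576
SE = σ/√n = 18/√133 = 1.5608
Margin of error = 2.576 × 1.5608 = 4.0206
CI: x̄ ± margin = 63 ± 4.0206
CI: (58.9794, 67.0206)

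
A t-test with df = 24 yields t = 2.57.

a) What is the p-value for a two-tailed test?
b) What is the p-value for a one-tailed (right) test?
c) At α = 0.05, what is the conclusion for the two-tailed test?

Answer: a) 0.0168, b) 0.0084, c) reject H₀

Derivation:
Using t-distribution with df = 24:
a) Two-tailed: p = 2×P(T > 2.57) = 0.0168
b) One-tailed: p = P(T > 2.57) = 0.0084
c) 0.0168 < 0.05, reject H₀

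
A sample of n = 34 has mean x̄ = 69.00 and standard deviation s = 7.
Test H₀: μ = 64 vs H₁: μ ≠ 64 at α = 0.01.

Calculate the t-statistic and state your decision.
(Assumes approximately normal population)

df = n - 1 = 33
SE = s/√n = 7/√34 = 1.2005
t = (x̄ - μ₀)/SE = (69.00 - 64)/1.2005 = 4.1649
Critical value: t_{0.005,33} = ±2.733
p-value ≈ 0.0002
Decision: reject H₀

Answer: t = 4.1649, reject H₀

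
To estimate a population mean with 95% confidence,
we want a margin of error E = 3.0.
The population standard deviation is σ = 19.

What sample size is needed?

Answer: n = 155

Derivation:
z_0.025 = 1.960
n = (z×σ/E)² = (1.960×19/3.0)²
n = 154.0908
Round up: n = 155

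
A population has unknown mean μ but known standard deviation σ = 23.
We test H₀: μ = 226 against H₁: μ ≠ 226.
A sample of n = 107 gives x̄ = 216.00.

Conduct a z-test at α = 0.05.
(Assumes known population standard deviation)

Answer: z = -4.4974, reject H₀

Derivation:
Standard error: SE = σ/√n = 23/√107 = 2.2235
z-statistic: z = (x̄ - μ₀)/SE = (216.00 - 226)/2.2235 = -4.4974
Critical value: ±1.960
p-value < 0.0001
Decision: reject H₀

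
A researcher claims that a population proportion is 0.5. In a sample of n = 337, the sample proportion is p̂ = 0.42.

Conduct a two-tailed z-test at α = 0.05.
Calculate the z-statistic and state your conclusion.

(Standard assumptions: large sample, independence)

Answer: z = -2.9372, reject H₀

Derivation:
H₀: p = 0.5, H₁: p ≠ 0.5
Standard error: SE = √(p₀(1-p₀)/n) = √(0.5×0.5/337) = 0.027237
z-statistic: z = (p̂ - p₀)/SE = (0.42 - 0.5)/0.027237 = -2.9372
Critical value: z_0.025 = ±1.960
p-value = 0.0033
Decision: reject H₀ at α = 0.05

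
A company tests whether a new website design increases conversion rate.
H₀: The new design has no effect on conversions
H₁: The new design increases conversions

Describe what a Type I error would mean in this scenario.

Answer: Switching to a new design that doesn't actually help

Derivation:
Type I error: rejecting H₀ when it is actually true (false positive).
Type II error: failing to reject H₀ when H₁ is actually true (false negative).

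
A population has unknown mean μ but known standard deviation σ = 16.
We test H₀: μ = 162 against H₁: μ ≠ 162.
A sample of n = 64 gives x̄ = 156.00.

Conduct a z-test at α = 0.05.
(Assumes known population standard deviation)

Standard error: SE = σ/√n = 16/√64 = 2.0000
z-statistic: z = (x̄ - μ₀)/SE = (156.00 - 162)/2.0000 = -3.0000
Critical value: ±1.960
p-value = 0.0027
Decision: reject H₀

Answer: z = -3.0000, reject H₀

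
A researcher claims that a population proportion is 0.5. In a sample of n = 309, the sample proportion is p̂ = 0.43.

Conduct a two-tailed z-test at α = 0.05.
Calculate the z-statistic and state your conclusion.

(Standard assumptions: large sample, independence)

H₀: p = 0.5, H₁: p ≠ 0.5
Standard error: SE = √(p₀(1-p₀)/n) = √(0.5×0.5/309) = 0.028444
z-statistic: z = (p̂ - p₀)/SE = (0.43 - 0.5)/0.028444 = -2.4610
Critical value: z_0.025 = ±1.960
p-value = 0.0139
Decision: reject H₀ at α = 0.05

Answer: z = -2.4610, reject H₀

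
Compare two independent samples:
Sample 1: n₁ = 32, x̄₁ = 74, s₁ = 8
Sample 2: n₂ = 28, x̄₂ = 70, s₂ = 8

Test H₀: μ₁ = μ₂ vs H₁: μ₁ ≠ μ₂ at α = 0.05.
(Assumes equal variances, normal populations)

Answer: t = 1.9322, fail to reject H₀

Derivation:
Pooled variance: s²_p = [31×8² + 27×8²]/(58) = 64.0000
s_p = 8.0000
SE = s_p×√(1/n₁ + 1/n₂) = 8.0000×√(1/32 + 1/28) = 2.0702
t = (x̄₁ - x̄₂)/SE = (74 - 70)/2.0702 = 1.9322
df = 58, t-critical = ±2.002
Decision: fail to reject H₀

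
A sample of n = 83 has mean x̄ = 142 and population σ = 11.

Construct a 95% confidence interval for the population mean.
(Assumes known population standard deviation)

Confidence level: 95%, α = 0.05
z_0.025 = 1.960
SE = σ/√n = 11/√83 = 1.2074
Margin of error = 1.960 × 1.2074 = 2.3665
CI: x̄ ± margin = 142 ± 2.3665
CI: (139.6335, 144.3665)

Answer: (139.6335, 144.3665)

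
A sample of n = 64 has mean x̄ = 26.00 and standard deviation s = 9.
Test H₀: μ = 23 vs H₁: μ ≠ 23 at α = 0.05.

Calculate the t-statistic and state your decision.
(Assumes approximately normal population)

Answer: t = 2.6667, reject H₀

Derivation:
df = n - 1 = 63
SE = s/√n = 9/√64 = 1.1250
t = (x̄ - μ₀)/SE = (26.00 - 23)/1.1250 = 2.6667
Critical value: t_{0.025,63} = ±1.998
p-value ≈ 0.0097
Decision: reject H₀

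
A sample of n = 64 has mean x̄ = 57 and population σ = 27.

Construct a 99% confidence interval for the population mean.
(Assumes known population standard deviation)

Confidence level: 99%, α = 0.01
z_0.005 = 2.576
SE = σ/√n = 27/√64 = 3.3750
Margin of error = 2.576 × 3.3750 = 8.6940
CI: x̄ ± margin = 57 ± 8.6940
CI: (48.3060, 65.6940)

Answer: (48.3060, 65.6940)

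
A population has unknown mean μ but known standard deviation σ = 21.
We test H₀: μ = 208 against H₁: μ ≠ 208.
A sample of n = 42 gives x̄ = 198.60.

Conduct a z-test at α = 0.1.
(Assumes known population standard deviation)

Answer: z = -2.9009, reject H₀

Derivation:
Standard error: SE = σ/√n = 21/√42 = 3.2404
z-statistic: z = (x̄ - μ₀)/SE = (198.60 - 208)/3.2404 = -2.9009
Critical value: ±1.645
p-value = 0.0037
Decision: reject H₀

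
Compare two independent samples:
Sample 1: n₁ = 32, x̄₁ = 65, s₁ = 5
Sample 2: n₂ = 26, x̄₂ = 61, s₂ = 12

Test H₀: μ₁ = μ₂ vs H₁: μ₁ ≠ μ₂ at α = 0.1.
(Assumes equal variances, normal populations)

Pooled variance: s²_p = [31×5² + 25×12²]/(56) = 78.1250
s_p = 8.8388
SE = s_p×√(1/n₁ + 1/n₂) = 8.8388×√(1/32 + 1/26) = 2.3337
t = (x̄₁ - x̄₂)/SE = (65 - 61)/2.3337 = 1.7140
df = 56, t-critical = ±1.673
Decision: reject H₀

Answer: t = 1.7140, reject H₀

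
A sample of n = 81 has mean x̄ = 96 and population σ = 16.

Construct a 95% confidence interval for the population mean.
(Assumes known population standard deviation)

Confidence level: 95%, α = 0.05
z_0.025 = 1.960
SE = σ/√n = 16/√81 = 1.7778
Margin of error = 1.960 × 1.7778 = 3.4845
CI: x̄ ± margin = 96 ± 3.4845
CI: (92.5155, 99.4845)

Answer: (92.5155, 99.4845)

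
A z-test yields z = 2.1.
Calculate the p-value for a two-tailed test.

For z = 2.1:
p = 2×P(Z > |2.1|) = 2×(1 - Φ(2.1)) = 0.0357

Answer: p-value ≈ 0.0357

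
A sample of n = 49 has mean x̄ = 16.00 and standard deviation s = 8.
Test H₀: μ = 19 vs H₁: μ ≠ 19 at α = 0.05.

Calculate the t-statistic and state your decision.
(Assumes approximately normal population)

Answer: t = -2.6249, reject H₀

Derivation:
df = n - 1 = 48
SE = s/√n = 8/√49 = 1.1429
t = (x̄ - μ₀)/SE = (16.00 - 19)/1.1429 = -2.6249
Critical value: t_{0.025,48} = ±2.011
p-value ≈ 0.0116
Decision: reject H₀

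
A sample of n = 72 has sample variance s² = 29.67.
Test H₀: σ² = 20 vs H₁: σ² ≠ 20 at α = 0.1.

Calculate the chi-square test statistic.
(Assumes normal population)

df = n - 1 = 71
χ² = (n-1)s²/σ₀² = 71×29.67/20 = 105.3285
Critical values: χ²_{0.95,71} = 52.600, χ²_{0.05,71} = 91.670
Rejection region: χ² < 52.600 or χ² > 91.670
Decision: reject H₀

Answer: χ² = 105.3285, reject H₀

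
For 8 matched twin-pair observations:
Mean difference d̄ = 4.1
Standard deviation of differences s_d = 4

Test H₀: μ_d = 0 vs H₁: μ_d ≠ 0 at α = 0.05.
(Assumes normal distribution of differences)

Answer: t = 2.8992, reject H₀

Derivation:
df = n - 1 = 7
SE = s_d/√n = 4/√8 = 1.4142
t = d̄/SE = 4.1/1.4142 = 2.8992
Critical value: t_{0.025,7} = ±2.365
p-value ≈ 0.0230
Decision: reject H₀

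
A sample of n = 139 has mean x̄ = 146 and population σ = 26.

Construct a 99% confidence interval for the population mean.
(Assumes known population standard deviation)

Confidence level: 99%, α = 0.01
z_0.005 = 2.576
SE = σ/√n = 26/√139 = 2.2053
Margin of error = 2.576 × 2.2053 = 5.6809
CI: x̄ ± margin = 146 ± 5.6809
CI: (140.3191, 151.6809)

Answer: (140.3191, 151.6809)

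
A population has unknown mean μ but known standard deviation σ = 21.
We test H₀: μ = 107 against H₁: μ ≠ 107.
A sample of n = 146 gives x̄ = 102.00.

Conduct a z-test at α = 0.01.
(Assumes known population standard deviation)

Standard error: SE = σ/√n = 21/√146 = 1.7380
z-statistic: z = (x̄ - μ₀)/SE = (102.00 - 107)/1.7380 = -2.8769
Critical value: ±2.576
p-value = 0.0040
Decision: reject H₀

Answer: z = -2.8769, reject H₀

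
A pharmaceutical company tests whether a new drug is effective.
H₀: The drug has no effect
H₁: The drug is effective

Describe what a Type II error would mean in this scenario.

Answer: Failing to detect the drug's effect when it actually works

Derivation:
Type I error (α): Rejecting H₀ when H₀ is true
Type II error (β): Failing to reject H₀ when H₁ is true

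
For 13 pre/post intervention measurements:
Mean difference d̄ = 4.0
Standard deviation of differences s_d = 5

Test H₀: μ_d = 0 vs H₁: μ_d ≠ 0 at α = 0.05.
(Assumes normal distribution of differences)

df = n - 1 = 12
SE = s_d/√n = 5/√13 = 1.3868
t = d̄/SE = 4.0/1.3868 = 2.8843
Critical value: t_{0.025,12} = ±2.179
p-value ≈ 0.0137
Decision: reject H₀

Answer: t = 2.8843, reject H₀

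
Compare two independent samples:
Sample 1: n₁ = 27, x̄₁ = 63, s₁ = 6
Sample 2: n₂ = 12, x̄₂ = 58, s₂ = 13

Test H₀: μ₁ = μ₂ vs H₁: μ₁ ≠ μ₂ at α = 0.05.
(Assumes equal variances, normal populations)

Pooled variance: s²_p = [26×6² + 11×13²]/(37) = 75.5405
s_p = 8.6914
SE = s_p×√(1/n₁ + 1/n₂) = 8.6914×√(1/27 + 1/12) = 3.0154
t = (x̄₁ - x̄₂)/SE = (63 - 58)/3.0154 = 1.6582
df = 37, t-critical = ±2.026
Decision: fail to reject H₀

Answer: t = 1.6582, fail to reject H₀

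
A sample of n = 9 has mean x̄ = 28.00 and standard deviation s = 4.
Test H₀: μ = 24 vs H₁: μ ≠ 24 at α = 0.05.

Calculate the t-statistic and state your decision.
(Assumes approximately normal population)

Answer: t = 3.0001, reject H₀

Derivation:
df = n - 1 = 8
SE = s/√n = 4/√9 = 1.3333
t = (x̄ - μ₀)/SE = (28.00 - 24)/1.3333 = 3.0001
Critical value: t_{0.025,8} = ±2.306
p-value ≈ 0.0171
Decision: reject H₀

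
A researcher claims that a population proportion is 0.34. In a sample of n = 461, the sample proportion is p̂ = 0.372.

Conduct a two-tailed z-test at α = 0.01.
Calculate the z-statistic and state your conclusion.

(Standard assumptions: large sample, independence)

Answer: z = 1.4504, fail to reject H₀

Derivation:
H₀: p = 0.34, H₁: p ≠ 0.34
Standard error: SE = √(p₀(1-p₀)/n) = √(0.34×0.66/461) = 0.022063
z-statistic: z = (p̂ - p₀)/SE = (0.372 - 0.34)/0.022063 = 1.4504
Critical value: z_0.005 = ±2.576
p-value = 0.1469
Decision: fail to reject H₀ at α = 0.01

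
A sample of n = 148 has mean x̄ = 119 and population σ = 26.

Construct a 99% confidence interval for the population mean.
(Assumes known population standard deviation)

Confidence level: 99%, α = 0.01
z_0.005 = 2.576
SE = σ/√n = 26/√148 = 2.1372
Margin of error = 2.576 × 2.1372 = 5.5054
CI: x̄ ± margin = 119 ± 5.5054
CI: (113.4946, 124.5054)

Answer: (113.4946, 124.5054)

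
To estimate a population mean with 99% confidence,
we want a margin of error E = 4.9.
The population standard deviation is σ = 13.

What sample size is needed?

Answer: n = 47

Derivation:
z_0.005 = 2.576
n = (z×σ/E)² = (2.576×13/4.9)²
n = 46.7075
Round up: n = 47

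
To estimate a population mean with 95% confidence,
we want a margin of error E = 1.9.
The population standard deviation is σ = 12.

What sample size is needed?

Answer: n = 154

Derivation:
z_0.025 = 1.960
n = (z×σ/E)² = (1.960×12/1.9)²
n = 153.2383
Round up: n = 154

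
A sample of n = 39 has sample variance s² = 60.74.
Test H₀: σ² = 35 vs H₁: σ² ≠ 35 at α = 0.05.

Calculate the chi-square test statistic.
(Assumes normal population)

df = n - 1 = 38
χ² = (n-1)s²/σ₀² = 38×60.74/35 = 65.9463
Critical values: χ²_{0.975,38} = 22.878, χ²_{0.025,38} = 56.896
Rejection region: χ² < 22.878 or χ² > 56.896
Decision: reject H₀

Answer: χ² = 65.9463, reject H₀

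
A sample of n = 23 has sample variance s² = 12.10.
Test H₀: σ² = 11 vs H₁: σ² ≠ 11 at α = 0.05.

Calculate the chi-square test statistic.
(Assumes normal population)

Answer: χ² = 24.2000, fail to reject H₀

Derivation:
df = n - 1 = 22
χ² = (n-1)s²/σ₀² = 22×12.10/11 = 24.2000
Critical values: χ²_{0.975,22} = 10.982, χ²_{0.025,22} = 36.781
Rejection region: χ² < 10.982 or χ² > 36.781
Decision: fail to reject H₀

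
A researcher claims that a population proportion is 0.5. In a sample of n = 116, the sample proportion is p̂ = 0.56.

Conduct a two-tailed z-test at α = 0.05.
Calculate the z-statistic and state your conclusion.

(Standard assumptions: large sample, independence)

Answer: z = 1.2924, fail to reject H₀

Derivation:
H₀: p = 0.5, H₁: p ≠ 0.5
Standard error: SE = √(p₀(1-p₀)/n) = √(0.5×0.5/116) = 0.046424
z-statistic: z = (p̂ - p₀)/SE = (0.56 - 0.5)/0.046424 = 1.2924
Critical value: z_0.025 = ±1.960
p-value = 0.1962
Decision: fail to reject H₀ at α = 0.05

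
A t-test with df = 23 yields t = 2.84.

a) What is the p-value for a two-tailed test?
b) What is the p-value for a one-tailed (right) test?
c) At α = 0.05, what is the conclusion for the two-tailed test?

Answer: a) 0.0093, b) 0.0046, c) reject H₀

Derivation:
Using t-distribution with df = 23:
a) Two-tailed: p = 2×P(T > 2.84) = 0.0093
b) One-tailed: p = P(T > 2.84) = 0.0046
c) 0.0093 < 0.05, reject H₀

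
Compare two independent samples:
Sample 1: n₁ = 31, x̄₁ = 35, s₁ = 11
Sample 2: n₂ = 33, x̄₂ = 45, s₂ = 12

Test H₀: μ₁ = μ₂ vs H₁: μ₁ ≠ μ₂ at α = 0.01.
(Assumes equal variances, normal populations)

Answer: t = -3.4684, reject H₀

Derivation:
Pooled variance: s²_p = [30×11² + 32×12²]/(62) = 132.8710
s_p = 11.5270
SE = s_p×√(1/n₁ + 1/n₂) = 11.5270×√(1/31 + 1/33) = 2.8832
t = (x̄₁ - x̄₂)/SE = (35 - 45)/2.8832 = -3.4684
df = 62, t-critical = ±2.657
Decision: reject H₀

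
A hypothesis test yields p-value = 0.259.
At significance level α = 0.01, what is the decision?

Compare p-value to α:
0.259 ≥ 0.01
Decision: fail to reject H₀

Answer: fail to reject H₀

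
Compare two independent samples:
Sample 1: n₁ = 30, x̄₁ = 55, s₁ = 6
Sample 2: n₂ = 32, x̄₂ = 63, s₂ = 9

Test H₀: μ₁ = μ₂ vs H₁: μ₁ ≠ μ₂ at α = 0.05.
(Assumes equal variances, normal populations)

Answer: t = -4.0896, reject H₀

Derivation:
Pooled variance: s²_p = [29×6² + 31×9²]/(60) = 59.2500
s_p = 7.6974
SE = s_p×√(1/n₁ + 1/n₂) = 7.6974×√(1/30 + 1/32) = 1.9562
t = (x̄₁ - x̄₂)/SE = (55 - 63)/1.9562 = -4.0896
df = 60, t-critical = ±2.000
Decision: reject H₀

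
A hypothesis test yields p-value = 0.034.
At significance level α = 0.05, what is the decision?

Compare p-value to α:
0.034 < 0.05
Decision: reject H₀

Answer: reject H₀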